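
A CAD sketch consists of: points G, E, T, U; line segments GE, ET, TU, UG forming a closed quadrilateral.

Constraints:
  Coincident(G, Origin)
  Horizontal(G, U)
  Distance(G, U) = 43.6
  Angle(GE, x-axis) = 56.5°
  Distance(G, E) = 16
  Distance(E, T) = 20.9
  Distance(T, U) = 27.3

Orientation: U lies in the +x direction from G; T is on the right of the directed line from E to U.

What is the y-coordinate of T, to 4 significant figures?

-5.917

G is at the origin; GU is horizontal with |GU| = 43.6 and U in +x, so U = (43.6, 0). GE runs at 56.5° with |GE| = 16.0, so E = (8.831, 13.34). T is determined by |ET| = 20.9 and |TU| = 27.3 together: it lies at the intersection of circle(E, 20.9) and circle(U, 27.3). With |EU| = 37.24, the foot of the radical line on EU is 14.48 from E and the perpendicular offset is √(20.9² − 14.48²) = 15.07. Taking the right-of-EU solution: T = (16.95, -5.917).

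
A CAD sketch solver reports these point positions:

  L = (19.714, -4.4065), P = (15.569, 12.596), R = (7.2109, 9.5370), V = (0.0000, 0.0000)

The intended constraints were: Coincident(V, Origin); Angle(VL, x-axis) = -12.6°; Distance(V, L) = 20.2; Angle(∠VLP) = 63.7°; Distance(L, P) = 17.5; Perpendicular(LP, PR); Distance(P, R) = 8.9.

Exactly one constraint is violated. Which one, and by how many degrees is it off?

Perpendicular(LP, PR) — off by 6.40°.

V = (0.00, 0.00) ✓; VL at -12.60° ✓; |VL| = 20.20 ✓; ∠VLP = 63.70° ✓; |LP| = 17.50 ✓; ∠(LP, PR) = 96.40° ✗; |PR| = 8.900 ✓.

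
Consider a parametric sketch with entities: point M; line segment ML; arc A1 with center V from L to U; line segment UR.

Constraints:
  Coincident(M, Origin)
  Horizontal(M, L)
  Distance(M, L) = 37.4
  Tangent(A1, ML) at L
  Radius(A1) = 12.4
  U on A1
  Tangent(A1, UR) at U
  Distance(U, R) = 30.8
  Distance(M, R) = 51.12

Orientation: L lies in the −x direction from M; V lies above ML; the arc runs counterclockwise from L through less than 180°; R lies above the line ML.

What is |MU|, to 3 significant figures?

28.2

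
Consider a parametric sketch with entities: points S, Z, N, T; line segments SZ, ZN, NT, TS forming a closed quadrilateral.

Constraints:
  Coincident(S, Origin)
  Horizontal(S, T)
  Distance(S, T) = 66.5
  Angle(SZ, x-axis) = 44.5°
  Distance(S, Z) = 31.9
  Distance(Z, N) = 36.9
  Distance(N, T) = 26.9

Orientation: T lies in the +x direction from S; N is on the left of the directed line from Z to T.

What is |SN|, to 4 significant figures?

64.90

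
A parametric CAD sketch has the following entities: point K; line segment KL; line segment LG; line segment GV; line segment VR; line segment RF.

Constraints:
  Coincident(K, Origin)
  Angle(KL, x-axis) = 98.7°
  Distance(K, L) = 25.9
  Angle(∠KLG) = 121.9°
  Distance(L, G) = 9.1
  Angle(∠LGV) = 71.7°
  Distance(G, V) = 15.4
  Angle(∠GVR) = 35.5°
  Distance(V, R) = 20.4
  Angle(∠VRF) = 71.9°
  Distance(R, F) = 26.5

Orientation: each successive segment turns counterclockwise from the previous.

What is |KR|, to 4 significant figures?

29.38

K is at the origin; KL runs at 98.7° with length 25.9, so L = (-3.918, 25.60). ∠KLG = 121.9° gives LG at 156.8° from the x-axis; with |LG| = 9.1, G = (-12.28, 29.19). ∠LGV = 71.7° gives GV at -94.90° from the x-axis; with |GV| = 15.4, V = (-13.60, 13.84). ∠GVR = 35.5° gives VR at 49.60° from the x-axis; with |VR| = 20.4, R = (-0.3756, 29.38). Then |KR| = |R − K| = 29.38.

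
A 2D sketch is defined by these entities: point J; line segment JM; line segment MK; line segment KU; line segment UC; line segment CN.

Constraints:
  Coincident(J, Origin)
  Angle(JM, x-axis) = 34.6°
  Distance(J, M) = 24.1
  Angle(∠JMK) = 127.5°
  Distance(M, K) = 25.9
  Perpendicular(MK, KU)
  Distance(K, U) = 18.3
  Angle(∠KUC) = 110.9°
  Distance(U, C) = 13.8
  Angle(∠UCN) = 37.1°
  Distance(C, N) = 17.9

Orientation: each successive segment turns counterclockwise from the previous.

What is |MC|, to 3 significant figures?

26.6

J is at the origin; JM runs at 34.6° with length 24.1, so M = (19.8, 13.7). ∠JMK = 127.5° gives MK at 87.1° from the x-axis; with |MK| = 25.9, K = (21.1, 39.6). MK is perpendicular to KU, so KU runs at 177°; with |KU| = 18.3, U = (2.87, 40.5). ∠KUC = 110.9° gives UC at -114° from the x-axis; with |UC| = 13.8, C = (-2.70, 27.9). Then |MC| = |C − M| = 26.6.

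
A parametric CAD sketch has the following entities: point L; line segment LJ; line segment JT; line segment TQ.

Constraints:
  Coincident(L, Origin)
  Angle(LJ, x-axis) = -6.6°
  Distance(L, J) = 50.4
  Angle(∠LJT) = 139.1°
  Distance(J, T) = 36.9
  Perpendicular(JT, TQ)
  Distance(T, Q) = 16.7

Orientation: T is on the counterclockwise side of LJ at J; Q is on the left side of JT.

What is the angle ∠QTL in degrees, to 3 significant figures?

66.2°

L is at the origin; LJ runs at -6.6° with length 50.4, so J = 50.4·(cos -6.6°, sin -6.6°) = (50.1, -5.79). ∠LJT = 139.1°, so JT runs at -6.6° + (180° − 139.1°) = 34.3° from the x-axis; with |JT| = 36.9, T = J + 36.9·(cos 34.3°, sin 34.3°) = (80.5, 15.0). The perpendicularity gives TQ at right angles to JT; with |TQ| = 16.7 on the left of JT, Q = T + 16.7·(-0.564, 0.826) = (71.1, 28.8). Then cos ∠QTL = TQ·TL / (|TQ||TL|), giving 66.2°.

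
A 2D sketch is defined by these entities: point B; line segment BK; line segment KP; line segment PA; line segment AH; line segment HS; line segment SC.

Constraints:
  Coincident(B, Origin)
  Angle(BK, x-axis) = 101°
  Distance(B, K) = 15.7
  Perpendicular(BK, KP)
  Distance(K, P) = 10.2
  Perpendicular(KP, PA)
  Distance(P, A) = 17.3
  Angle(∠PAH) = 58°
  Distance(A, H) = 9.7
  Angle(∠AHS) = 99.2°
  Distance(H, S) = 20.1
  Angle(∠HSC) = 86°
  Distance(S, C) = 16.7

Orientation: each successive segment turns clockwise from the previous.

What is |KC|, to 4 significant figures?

24.70

∠AHS = 99.2° gives HS at 78.20° from the x-axis; with |HS| = 20.1, S = (5.373, 23.53). ∠HSC = 86.0° gives SC at -15.80° from the x-axis; with |SC| = 16.7, C = (21.44, 18.98). Then |KC| = |C − K| = 24.70.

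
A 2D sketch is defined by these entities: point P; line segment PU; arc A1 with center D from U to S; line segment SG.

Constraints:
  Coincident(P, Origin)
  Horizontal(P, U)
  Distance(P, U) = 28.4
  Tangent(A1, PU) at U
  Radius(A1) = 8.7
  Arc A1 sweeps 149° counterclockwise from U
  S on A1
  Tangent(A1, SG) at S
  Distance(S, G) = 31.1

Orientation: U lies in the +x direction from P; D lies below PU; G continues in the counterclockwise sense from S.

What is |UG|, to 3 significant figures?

39.1

P is at the origin; PU is horizontal with |PU| = 28.4 and U on the +x side, so U = (28.4, 0.00). Tangency of A1 to PU means the radius DU is perpendicular to PU, so D = U + (0, -8.7) = (28.4, -8.70). On A1, U sits at bearing 90° from D; a 149° counterclockwise sweep puts S at bearing 239°, so S = D + 8.7·(cos 239°, sin 239°) = (23.9, -16.2). Since A1 is tangent to SG there, DS ⟂ SG, so SG runs along (−sin 239°, cos 239°); with |SG| = 31.1, G = (50.6, -32.2). Then |UG| = |G − U| = 39.1.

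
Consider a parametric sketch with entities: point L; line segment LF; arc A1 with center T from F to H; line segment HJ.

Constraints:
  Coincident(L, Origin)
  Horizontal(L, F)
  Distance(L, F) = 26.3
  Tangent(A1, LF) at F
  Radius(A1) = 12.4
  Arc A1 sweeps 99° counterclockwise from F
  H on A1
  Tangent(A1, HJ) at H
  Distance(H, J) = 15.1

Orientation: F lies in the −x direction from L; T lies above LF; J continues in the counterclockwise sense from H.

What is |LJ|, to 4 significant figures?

33.54

L is at the origin; L and F share the same y with |LF| = 26.3 and F on the −x side, so F = (-26.30, 0.000). The tangent condition forces TF to be normal to LF, so T = F + (0, 12.4) = (-26.30, 12.40). On A1, F sits at bearing -90° from T; a 99° counterclockwise sweep puts H at bearing 9°, so H = T + 12.4·(cos 9°, sin 9°) = (-14.05, 14.34). Tangency of A1 to HJ means the radius TH is perpendicular to HJ, so HJ runs along (−sin 9°, cos 9°); with |HJ| = 15.1, J = (-16.41, 29.25). Then |LJ| = |J − L| = 33.54.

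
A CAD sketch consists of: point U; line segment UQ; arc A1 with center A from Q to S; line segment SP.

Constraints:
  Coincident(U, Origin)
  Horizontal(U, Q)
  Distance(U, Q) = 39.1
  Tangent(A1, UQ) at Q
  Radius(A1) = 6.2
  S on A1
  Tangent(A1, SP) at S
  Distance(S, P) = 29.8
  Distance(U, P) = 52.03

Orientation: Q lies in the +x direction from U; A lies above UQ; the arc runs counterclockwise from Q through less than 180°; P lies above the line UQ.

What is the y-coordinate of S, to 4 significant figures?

7.876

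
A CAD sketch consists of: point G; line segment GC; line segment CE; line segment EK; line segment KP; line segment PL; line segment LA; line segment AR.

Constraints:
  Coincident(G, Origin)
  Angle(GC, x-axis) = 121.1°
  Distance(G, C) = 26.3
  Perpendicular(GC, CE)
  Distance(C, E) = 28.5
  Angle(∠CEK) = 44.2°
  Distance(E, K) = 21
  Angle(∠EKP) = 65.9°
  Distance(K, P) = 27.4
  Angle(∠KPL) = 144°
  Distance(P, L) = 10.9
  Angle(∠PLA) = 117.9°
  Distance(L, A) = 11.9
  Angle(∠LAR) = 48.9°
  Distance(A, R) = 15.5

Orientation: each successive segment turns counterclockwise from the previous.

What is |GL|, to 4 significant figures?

48.38

G is at the origin; GC runs at 121.1° with length 26.3, so C = (-13.58, 22.52). GC ⟂ CE, so CE runs at -148.9°; with |CE| = 28.5, E = (-37.99, 7.799). ∠CEK = 44.2° gives EK at -13.10° from the x-axis; with |EK| = 21.0, K = (-17.53, 3.039). ∠EKP = 65.9° gives KP at 101.0° from the x-axis; with |KP| = 27.4, P = (-22.76, 29.94). ∠KPL = 144.0° gives PL at 137.0° from the x-axis; with |PL| = 10.9, L = (-30.73, 37.37). Then |GL| = |L − G| = 48.38.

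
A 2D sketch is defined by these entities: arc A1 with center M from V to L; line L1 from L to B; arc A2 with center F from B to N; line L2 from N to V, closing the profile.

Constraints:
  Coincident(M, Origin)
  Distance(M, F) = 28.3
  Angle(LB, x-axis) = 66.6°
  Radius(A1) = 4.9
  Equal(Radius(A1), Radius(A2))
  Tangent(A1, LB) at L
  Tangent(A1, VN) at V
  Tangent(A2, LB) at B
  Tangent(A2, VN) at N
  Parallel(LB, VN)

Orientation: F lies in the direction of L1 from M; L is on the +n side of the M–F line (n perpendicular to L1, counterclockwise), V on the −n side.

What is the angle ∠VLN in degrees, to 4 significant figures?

70.90°

The slot axis is L1's direction at 66.6°, so u = (cos 66.6°, sin 66.6°) = (0.3971, 0.9178) and n = (−sin 66.6°, cos 66.6°) = (-0.9178, 0.3971). M is at the origin and F lies 28.3 along u from M, so F = 28.3·u = (11.24, 25.97). Tangency of A1 to both parallel lines with radius 4.9 puts L and V at M ± 4.9·n: L = (-4.497, 1.946), V = (4.497, -1.946). Equal radii place B and N the same way about F: B = F + 4.9·n = (6.742, 27.92), N = F − 4.9·n = (15.74, 24.03). Then cos ∠VLN = LV·LN / (|LV||LN|), giving 70.90°.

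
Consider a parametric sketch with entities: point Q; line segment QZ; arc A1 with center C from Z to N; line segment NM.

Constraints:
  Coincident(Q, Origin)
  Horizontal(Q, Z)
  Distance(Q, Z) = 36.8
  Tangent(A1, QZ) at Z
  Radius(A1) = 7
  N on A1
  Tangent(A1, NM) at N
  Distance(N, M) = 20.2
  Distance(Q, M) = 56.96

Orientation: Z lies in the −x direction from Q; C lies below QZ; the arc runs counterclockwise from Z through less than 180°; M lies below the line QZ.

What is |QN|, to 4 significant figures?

43.01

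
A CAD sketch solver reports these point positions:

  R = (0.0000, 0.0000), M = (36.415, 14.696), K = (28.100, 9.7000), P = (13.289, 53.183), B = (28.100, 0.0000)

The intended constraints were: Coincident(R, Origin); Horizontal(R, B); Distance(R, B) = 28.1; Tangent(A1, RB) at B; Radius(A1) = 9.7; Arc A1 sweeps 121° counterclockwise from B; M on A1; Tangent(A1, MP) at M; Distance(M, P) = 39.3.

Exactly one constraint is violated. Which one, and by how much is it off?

Distance(M, P) = 39.3 — off by 5.60.

R = (0.00, 0.00) ✓; R.y = 0.00, B.y = 0.00 ✓; |RB| = 28.10 ✓; ∠(KB, BR) = 90.00° ✓; |KB| = 9.700 ✓; bearing(K→M) − bearing(K→B) = 121.0° ✓; |KM| = 9.700 ✓; ∠(KM, MP) = 90.00° ✓; |MP| = 44.90 ✗.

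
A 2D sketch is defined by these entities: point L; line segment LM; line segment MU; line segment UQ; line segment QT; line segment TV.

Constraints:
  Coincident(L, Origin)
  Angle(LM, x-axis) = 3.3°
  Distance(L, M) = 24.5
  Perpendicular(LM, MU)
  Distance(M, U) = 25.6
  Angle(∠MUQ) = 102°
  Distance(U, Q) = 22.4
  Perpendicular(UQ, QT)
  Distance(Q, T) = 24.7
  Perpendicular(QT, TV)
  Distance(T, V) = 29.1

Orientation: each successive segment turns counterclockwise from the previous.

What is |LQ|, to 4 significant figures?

30.37

L is at the origin; LM runs at 3.3° with length 24.5, so M = (24.46, 1.410). The perpendicularity gives MU at right angles to LM, so MU runs at 93.30°; with |MU| = 25.6, U = (22.99, 26.97). ∠MUQ = 102.0° gives UQ at 171.3° from the x-axis; with |UQ| = 22.4, Q = (0.8435, 30.36). Then |LQ| = |Q − L| = 30.37.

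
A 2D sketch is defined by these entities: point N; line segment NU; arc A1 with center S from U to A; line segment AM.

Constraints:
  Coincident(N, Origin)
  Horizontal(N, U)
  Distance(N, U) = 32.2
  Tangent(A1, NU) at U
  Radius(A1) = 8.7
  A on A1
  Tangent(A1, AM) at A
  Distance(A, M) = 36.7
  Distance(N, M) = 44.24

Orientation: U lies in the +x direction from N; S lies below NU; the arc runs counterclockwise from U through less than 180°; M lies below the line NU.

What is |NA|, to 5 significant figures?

24.655

N is at the origin; NU is horizontal with |NU| = 32.2 and U on the +x side, so U = (32.200, 0.0000). A1 meets NU tangentially, so SU is at right angles to NU, so S = U + (0, -8.7) = (32.200, -8.7000). Since SA ⟂ AM (tangency), |SM| = √(8.7² + 36.7²) = 37.717 regardless of where A sits on A1. So M lies on both circle(N, 44.24) and circle(S, 37.717); the below-NU intersection is M = (14.262, -41.878). A is the foot of the tangent from M: A = (23.799, -6.4391).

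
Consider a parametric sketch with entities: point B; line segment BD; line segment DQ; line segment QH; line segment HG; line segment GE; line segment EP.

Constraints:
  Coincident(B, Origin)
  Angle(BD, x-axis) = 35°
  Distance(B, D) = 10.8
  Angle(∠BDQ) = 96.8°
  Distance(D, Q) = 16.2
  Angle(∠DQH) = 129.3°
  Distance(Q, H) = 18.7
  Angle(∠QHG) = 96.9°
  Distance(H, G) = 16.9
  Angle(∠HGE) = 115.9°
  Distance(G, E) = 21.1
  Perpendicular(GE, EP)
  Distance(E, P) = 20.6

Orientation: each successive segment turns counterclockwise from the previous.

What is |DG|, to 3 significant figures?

31.3

B is at the origin; BD runs at 35.0° with length 10.8, so D = (8.85, 6.19). ∠BDQ = 96.8° gives DQ at 118° from the x-axis; with |DQ| = 16.2, Q = (1.19, 20.5). ∠DQH = 129.3° gives QH at 169° from the x-axis; with |QH| = 18.7, H = (-17.2, 24.1). ∠QHG = 96.9° gives HG at -108° from the x-axis; with |HG| = 16.9, G = (-22.4, 8.00). Then |DG| = |G − D| = 31.3.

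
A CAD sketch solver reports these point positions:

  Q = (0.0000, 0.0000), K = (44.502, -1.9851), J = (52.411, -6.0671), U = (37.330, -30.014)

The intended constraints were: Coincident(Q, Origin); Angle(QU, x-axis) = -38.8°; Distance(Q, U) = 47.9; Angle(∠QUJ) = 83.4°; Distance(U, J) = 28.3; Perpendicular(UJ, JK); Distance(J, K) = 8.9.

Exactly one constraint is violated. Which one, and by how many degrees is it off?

Perpendicular(UJ, JK) — off by 4.90°.

Q = (0.00, 0.00) ✓; QU at -38.80° ✓; |QU| = 47.90 ✓; ∠QUJ = 83.40° ✓; |UJ| = 28.30 ✓; ∠(UJ, JK) = 94.90° ✗; |JK| = 8.900 ✓.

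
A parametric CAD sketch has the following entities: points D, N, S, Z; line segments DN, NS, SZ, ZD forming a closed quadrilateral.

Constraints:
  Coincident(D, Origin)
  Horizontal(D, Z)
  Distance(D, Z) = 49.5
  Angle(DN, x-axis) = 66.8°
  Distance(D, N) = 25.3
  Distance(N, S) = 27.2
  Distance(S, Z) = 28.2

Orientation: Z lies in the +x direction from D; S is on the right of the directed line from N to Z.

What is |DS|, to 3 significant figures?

21.4

D is at the origin; DZ is horizontal with |DZ| = 49.5 and Z in +x, so Z = (49.5, 0). DN runs at 66.8° with |DN| = 25.3, so N = (9.97, 23.3). S is determined by |NS| = 27.2 and |SZ| = 28.2 together: it lies at the intersection of circle(N, 27.2) and circle(Z, 28.2). With |NZ| = 45.9, the foot of the radical line on NZ is 22.3 from N and the perpendicular offset is √(27.2² − 22.3²) = 15.5. Taking the right-of-NZ solution: S = (21.3, -1.46).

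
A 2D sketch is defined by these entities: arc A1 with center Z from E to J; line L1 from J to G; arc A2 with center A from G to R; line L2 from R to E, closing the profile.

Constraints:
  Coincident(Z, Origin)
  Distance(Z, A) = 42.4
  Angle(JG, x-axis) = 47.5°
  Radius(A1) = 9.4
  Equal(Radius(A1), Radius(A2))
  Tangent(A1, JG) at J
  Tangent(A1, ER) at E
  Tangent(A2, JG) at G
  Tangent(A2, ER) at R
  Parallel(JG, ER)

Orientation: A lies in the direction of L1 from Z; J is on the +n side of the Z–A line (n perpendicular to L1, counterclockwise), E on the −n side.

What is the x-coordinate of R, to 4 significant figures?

35.58

Tangency of A1 to both parallel lines with radius 9.4 puts J and E at Z ± 9.4·n: J = (-6.930, 6.351), E = (6.930, -6.351). Equal radii place G and R the same way about A: G = A + 9.4·n = (21.71, 37.61), R = A − 9.4·n = (35.58, 24.91). So R.x = 35.58.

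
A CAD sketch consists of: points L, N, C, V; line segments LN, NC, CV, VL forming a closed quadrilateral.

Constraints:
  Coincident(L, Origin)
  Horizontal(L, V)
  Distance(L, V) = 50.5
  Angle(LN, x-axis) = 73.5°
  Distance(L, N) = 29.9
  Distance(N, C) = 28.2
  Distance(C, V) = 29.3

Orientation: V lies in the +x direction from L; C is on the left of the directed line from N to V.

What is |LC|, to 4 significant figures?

44.71

Checks: L = (0.00, 0.00) ✓; |NC| = 28.20 ✓; |CV| = 29.30 ✓.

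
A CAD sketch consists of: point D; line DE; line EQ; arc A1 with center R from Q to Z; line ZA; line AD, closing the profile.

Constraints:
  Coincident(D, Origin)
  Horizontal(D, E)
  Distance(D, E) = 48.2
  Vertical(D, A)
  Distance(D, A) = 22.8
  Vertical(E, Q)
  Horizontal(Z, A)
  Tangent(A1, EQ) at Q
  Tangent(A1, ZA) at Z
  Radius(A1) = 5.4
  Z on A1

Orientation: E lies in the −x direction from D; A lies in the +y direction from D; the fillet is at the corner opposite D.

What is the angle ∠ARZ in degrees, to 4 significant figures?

82.81°

D is at the origin; D and E share the same y with |DE| = 48.2 and E on the −x side, so E = (-48.20, 0.000). DA is vertical with |DA| = 22.8 and A on the +y side, so A = (0.000, 22.80). The virtual corner opposite D is at (-48.20, 22.80). A1 meets EQ tangentially, so RQ is at right angles to EQ and since A1 is tangent to ZA there, RZ ⟂ ZA, with radius 5.4, so the center R sits 5.4 in from both sides at R = (-42.80, 17.40). That places the tangent points at Q = (-48.20, 17.40) on EQ and Z = (-42.80, 22.80) on ZA. Then cos ∠ARZ = RA·RZ / (|RA||RZ|), giving 82.81°.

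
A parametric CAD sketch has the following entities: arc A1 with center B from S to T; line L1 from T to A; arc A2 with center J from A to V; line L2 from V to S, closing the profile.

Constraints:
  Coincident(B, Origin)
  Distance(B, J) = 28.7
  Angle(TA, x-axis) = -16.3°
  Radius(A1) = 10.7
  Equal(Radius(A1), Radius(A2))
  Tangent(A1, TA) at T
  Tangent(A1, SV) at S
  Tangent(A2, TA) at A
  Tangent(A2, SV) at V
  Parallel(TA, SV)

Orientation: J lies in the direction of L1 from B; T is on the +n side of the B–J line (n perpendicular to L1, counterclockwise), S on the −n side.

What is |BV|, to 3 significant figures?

30.6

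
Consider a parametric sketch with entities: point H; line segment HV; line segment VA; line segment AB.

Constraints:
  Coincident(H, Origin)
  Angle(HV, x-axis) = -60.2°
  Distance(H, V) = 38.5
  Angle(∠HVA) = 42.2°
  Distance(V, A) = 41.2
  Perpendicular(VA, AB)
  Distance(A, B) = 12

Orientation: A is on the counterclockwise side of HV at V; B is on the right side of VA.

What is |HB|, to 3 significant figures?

39.9

H is at the origin; HV runs at -60.2° with length 38.5, so V = 38.5·(cos -60.2°, sin -60.2°) = (19.1, -33.4). ∠HVA = 42.2°, so VA runs at -60.2° + (180° − 42.2°) = 77.6° from the x-axis; with |VA| = 41.2, A = V + 41.2·(cos 77.6°, sin 77.6°) = (28.0, 6.83). VA ⟂ AB; with |AB| = 12.0 on the right of VA, B = A + 12.0·(0.977, -0.215) = (39.7, 4.25). Then |HB| = |B − H| = 39.9.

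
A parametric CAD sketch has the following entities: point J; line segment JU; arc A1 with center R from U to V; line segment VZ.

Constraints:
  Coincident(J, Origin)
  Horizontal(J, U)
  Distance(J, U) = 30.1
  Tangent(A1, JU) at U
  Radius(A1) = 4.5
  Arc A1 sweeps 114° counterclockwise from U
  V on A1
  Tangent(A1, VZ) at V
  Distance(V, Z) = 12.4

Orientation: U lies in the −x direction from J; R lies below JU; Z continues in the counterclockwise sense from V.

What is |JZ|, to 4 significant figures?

34.10

J is at the origin; J and U share the same y with |JU| = 30.1 and U on the −x side, so U = (-30.10, 0.000). Tangency of A1 to JU means the radius RU is perpendicular to JU, so R = U + (0, -4.5) = (-30.10, -4.500). On A1, U sits at bearing 90° from R; a 114° counterclockwise sweep puts V at bearing 204°, so V = R + 4.5·(cos 204°, sin 204°) = (-34.21, -6.330). Tangency of A1 to VZ means the radius RV is perpendicular to VZ, so VZ runs along (−sin 204°, cos 204°); with |VZ| = 12.4, Z = (-29.17, -17.66). Then |JZ| = |Z − J| = 34.10.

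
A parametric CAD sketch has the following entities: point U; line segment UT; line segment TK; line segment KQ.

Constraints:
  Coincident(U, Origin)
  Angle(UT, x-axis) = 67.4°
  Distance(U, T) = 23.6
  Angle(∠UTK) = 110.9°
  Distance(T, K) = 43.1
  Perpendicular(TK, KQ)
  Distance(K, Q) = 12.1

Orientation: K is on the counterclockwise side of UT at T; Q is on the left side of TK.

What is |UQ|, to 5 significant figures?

52.471

U is at the origin; UT runs at 67.4° with length 23.6, so T = 23.6·(cos 67.4°, sin 67.4°) = (9.0694, 21.788). ∠UTK = 110.9°, so TK runs at 67.4° + (180° − 110.9°) = 136.50° from the x-axis; with |TK| = 43.1, K = T + 43.1·(cos 136.50°, sin 136.50°) = (-22.194, 51.456). TK is perpendicular to KQ; with |KQ| = 12.1 on the left of TK, Q = K + 12.1·(-0.68835, -0.72537) = (-30.523, 42.679). Then |UQ| = |Q − U| = 52.471.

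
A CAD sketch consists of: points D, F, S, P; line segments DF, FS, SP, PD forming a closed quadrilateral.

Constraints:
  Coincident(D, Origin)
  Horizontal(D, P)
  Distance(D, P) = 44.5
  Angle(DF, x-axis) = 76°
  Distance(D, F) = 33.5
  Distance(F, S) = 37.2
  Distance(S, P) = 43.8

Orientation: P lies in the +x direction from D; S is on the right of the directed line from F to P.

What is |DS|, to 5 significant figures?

4.0836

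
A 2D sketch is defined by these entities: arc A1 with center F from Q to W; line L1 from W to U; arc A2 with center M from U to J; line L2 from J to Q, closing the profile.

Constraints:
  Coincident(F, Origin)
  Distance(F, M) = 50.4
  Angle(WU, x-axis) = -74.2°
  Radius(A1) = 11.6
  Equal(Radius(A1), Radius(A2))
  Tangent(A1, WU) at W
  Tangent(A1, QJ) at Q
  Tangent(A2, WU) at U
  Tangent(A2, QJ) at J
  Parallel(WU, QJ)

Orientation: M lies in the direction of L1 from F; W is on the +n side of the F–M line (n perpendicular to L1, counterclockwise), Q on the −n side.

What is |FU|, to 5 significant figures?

51.718

The slot axis is L1's direction at -74.2°, so u = (cos -74.2°, sin -74.2°) = (0.27228, -0.96222) and n = (−sin -74.2°, cos -74.2°) = (0.96222, 0.27228). F is at the origin and M lies 50.4 along u from F, so M = 50.4·u = (13.723, -48.496). Tangency of A1 to both parallel lines with radius 11.6 puts W and Q at F ± 11.6·n: W = (11.162, 3.1585), Q = (-11.162, -3.1585). Equal radii place U and J the same way about M: U = M + 11.6·n = (24.885, -45.337), J = M − 11.6·n = (2.5612, -51.654). Then |FU| = |U − F| = 51.718.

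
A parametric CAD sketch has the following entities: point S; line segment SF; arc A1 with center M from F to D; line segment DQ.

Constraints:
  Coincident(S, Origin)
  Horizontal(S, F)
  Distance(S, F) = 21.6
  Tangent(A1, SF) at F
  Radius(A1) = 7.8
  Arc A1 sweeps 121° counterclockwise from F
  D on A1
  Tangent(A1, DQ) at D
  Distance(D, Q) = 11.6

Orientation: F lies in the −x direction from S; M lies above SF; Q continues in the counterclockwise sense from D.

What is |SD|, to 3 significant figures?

19.0

S is at the origin; S and F share the same y with |SF| = 21.6 and F on the −x side, so F = (-21.6, 0.00). Since A1 is tangent to SF there, MF ⟂ SF, so M = F + (0, 7.8) = (-21.6, 7.80). On A1, F sits at bearing -90° from M; a 121° counterclockwise sweep puts D at bearing 31°, so D = M + 7.8·(cos 31°, sin 31°) = (-14.9, 11.8). Then |SD| = |D − S| = 19.0.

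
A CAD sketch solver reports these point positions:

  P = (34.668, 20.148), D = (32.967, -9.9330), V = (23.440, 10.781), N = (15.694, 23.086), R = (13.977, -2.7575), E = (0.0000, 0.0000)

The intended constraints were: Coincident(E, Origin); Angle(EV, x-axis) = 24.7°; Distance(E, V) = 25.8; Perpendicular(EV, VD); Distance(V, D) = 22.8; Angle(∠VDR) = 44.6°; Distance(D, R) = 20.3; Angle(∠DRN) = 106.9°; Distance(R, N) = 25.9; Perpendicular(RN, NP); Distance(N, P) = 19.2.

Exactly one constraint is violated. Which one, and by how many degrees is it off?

Perpendicular(RN, NP) — off by 5.00°.

E = (0.00, 0.00) ✓; EV at 24.70° ✓; |EV| = 25.80 ✓; ∠(EV, VD) = 90.00° ✓; |VD| = 22.80 ✓; ∠VDR = 44.60° ✓; |DR| = 20.30 ✓; ∠DRN = 106.9° ✓; |RN| = 25.90 ✓; ∠(RN, NP) = 95.00° ✗; |NP| = 19.20 ✓.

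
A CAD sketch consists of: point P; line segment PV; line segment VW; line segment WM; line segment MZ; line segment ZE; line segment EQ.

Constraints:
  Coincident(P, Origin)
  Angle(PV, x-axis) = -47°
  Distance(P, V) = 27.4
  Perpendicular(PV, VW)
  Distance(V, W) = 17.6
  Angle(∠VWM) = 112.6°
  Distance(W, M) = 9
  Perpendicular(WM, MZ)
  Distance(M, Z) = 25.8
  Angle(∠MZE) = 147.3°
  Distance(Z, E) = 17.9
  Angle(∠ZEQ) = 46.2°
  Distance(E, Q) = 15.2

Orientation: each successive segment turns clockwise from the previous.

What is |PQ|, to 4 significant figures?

22.76

P is at the origin; PV runs at -47.0° with length 27.4, so V = (18.69, -20.04). PV ⟂ VW, so VW runs at -137.0°; with |VW| = 17.6, W = (5.815, -32.04). ∠VWM = 112.6° gives WM at 155.6° from the x-axis; with |WM| = 9.0, M = (-2.381, -28.32). WM is perpendicular to MZ, so MZ runs at 65.60°; with |MZ| = 25.8, Z = (8.277, -4.829). ∠MZE = 147.3° gives ZE at 32.90° from the x-axis; with |ZE| = 17.9, E = (23.31, 4.894). ∠ZEQ = 46.2° gives EQ at -100.9° from the x-axis; with |EQ| = 15.2, Q = (20.43, -10.03). Then |PQ| = |Q − P| = 22.76.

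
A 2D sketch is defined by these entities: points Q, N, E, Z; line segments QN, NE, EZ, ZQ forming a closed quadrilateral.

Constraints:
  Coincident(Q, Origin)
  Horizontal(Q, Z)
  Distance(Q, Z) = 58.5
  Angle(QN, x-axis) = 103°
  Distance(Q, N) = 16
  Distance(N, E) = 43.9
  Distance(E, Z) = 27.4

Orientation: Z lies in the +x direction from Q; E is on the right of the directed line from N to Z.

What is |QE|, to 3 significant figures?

33.9

Q is at the origin; QZ is horizontal with |QZ| = 58.5 and Z in +x, so Z = (58.5, 0). QN runs at 103.0° with |QN| = 16.0, so N = (-3.60, 15.6). E is determined by |NE| = 43.9 and |EZ| = 27.4 together: it lies at the intersection of circle(N, 43.9) and circle(Z, 27.4). With |NZ| = 64.0, the foot of the radical line on NZ is 41.2 from N and the perpendicular offset is √(43.9² − 41.2²) = 15.2. Taking the right-of-NZ solution: E = (32.7, -9.14).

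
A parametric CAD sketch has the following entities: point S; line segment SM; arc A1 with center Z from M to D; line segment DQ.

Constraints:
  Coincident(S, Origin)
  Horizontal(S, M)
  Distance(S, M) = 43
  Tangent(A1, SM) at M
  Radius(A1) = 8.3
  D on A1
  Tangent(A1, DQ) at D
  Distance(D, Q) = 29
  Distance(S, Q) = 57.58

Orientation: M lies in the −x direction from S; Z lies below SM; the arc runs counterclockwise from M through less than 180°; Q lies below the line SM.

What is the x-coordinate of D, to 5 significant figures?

-50.968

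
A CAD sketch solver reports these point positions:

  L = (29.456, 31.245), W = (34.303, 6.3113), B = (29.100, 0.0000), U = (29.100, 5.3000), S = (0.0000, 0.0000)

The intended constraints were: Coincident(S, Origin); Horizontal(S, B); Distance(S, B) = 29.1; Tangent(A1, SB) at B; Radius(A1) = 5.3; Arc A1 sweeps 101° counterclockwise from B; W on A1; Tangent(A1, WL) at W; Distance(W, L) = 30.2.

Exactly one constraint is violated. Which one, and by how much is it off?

Distance(W, L) = 30.2 — off by 4.80.

S = (0.00, 0.00) ✓; S.y = 0.00, B.y = 0.00 ✓; |SB| = 29.10 ✓; ∠(UB, BS) = 90.00° ✓; |UB| = 5.300 ✓; bearing(U→W) − bearing(U→B) = 101.0° ✓; |UW| = 5.300 ✓; ∠(UW, WL) = 90.00° ✓; |WL| = 25.40 ✗.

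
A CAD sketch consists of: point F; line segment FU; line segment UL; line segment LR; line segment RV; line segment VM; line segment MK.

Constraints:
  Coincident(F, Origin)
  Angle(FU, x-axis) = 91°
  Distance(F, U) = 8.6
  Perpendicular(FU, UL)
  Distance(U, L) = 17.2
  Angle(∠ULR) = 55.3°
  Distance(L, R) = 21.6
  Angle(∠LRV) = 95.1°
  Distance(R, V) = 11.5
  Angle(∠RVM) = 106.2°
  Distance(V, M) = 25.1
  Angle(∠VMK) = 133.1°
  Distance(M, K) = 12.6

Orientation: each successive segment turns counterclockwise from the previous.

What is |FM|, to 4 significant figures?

20.95

∠LRV = 95.1° gives RV at 30.60° from the x-axis; with |RV| = 11.5, V = (5.156, -3.389). ∠RVM = 106.2° gives VM at 104.4° from the x-axis; with |VM| = 25.1, M = (-1.087, 20.92). Then |FM| = |M − F| = 20.95.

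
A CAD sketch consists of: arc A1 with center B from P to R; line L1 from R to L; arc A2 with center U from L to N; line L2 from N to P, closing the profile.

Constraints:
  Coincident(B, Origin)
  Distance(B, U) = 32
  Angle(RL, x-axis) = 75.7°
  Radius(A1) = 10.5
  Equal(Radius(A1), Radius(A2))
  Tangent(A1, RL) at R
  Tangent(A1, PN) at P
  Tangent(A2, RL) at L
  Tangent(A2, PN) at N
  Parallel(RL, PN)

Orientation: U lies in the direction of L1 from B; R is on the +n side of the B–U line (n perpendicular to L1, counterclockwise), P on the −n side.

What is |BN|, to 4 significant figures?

33.68

The slot axis is L1's direction at 75.7°, so u = (cos 75.7°, sin 75.7°) = (0.2470, 0.9690) and n = (−sin 75.7°, cos 75.7°) = (-0.9690, 0.2470). B is at the origin and U lies 32.0 along u from B, so U = 32.0·u = (7.904, 31.01). Tangency of A1 to both parallel lines with radius 10.5 puts R and P at B ± 10.5·n: R = (-10.17, 2.593), P = (10.17, -2.593). Equal radii place L and N the same way about U: L = U + 10.5·n = (-2.271, 33.60), N = U − 10.5·n = (18.08, 28.42). Then |BN| = |N − B| = 33.68.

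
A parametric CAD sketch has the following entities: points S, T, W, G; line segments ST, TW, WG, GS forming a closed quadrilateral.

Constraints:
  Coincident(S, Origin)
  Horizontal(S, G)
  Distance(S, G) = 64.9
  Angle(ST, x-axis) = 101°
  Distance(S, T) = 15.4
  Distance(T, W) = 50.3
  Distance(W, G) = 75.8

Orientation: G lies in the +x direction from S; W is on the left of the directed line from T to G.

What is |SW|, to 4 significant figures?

63.29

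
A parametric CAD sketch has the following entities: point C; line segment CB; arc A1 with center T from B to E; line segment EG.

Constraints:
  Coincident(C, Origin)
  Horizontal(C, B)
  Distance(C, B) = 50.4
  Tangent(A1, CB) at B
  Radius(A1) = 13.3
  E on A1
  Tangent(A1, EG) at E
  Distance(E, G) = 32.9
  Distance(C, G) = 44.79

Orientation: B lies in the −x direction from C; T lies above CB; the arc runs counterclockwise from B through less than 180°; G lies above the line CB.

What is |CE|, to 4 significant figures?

39.10

Checks: |TE| = 13.30 ✓; ∠(TE, EG) = 90.00° ✓; |EG| = 32.90 ✓; |CG| = 44.79 ✓.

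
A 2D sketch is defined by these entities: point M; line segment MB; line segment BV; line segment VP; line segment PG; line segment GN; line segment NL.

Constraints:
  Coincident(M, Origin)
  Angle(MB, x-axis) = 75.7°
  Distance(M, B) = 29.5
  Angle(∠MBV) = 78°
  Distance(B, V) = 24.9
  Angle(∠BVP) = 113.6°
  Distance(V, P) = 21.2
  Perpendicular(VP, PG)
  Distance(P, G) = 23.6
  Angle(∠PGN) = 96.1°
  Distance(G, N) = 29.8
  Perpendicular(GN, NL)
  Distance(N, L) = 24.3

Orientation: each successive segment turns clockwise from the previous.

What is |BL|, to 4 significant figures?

20.24

M is at the origin; MB runs at 75.7° with length 29.5, so B = (7.286, 28.59). ∠MBV = 78.0° gives BV at -26.30° from the x-axis; with |BV| = 24.9, V = (29.61, 17.55). ∠BVP = 113.6° gives VP at -92.70° from the x-axis; with |VP| = 21.2, P = (28.61, -3.623). VP is perpendicular to PG, so PG runs at 177.3°; with |PG| = 23.6, G = (5.037, -2.511). ∠PGN = 96.1° gives GN at 93.40° from the x-axis; with |GN| = 29.8, N = (3.269, 27.24). GN ⟂ NL, so NL runs at 3.400°; with |NL| = 24.3, L = (27.53, 28.68). Then |BL| = |L − B| = 20.24.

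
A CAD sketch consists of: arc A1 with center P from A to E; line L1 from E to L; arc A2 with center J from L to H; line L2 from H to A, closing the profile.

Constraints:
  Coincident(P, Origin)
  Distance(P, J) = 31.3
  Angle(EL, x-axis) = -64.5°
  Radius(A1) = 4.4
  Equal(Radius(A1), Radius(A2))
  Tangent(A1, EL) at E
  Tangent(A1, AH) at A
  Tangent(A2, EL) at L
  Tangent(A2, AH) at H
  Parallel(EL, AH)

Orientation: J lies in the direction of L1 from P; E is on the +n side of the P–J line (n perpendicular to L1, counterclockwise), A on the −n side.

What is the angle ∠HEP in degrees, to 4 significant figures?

74.30°

Tangency of A1 to both parallel lines with radius 4.4 puts E and A at P ± 4.4·n: E = (3.971, 1.894), A = (-3.971, -1.894). Equal radii place L and H the same way about J: L = J + 4.4·n = (17.45, -26.36), H = J − 4.4·n = (9.504, -30.15). Then cos ∠HEP = EH·EP / (|EH||EP|), giving 74.30°.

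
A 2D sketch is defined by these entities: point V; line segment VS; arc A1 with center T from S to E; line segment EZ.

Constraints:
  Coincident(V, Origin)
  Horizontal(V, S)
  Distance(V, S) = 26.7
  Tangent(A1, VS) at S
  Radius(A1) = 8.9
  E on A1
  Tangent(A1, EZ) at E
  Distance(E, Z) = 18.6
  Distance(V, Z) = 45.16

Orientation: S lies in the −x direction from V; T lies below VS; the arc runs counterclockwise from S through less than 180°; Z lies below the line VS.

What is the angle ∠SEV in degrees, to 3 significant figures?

30.7°

V is at the origin; VS is horizontal with |VS| = 26.7 and S on the −x side, so S = (-26.7, 0.00). Tangency of A1 to VS means the radius TS is perpendicular to VS, so T = S + (0, -8.9) = (-26.7, -8.90). Since TE ⟂ EZ (tangency), |TZ| = √(8.9² + 18.6²) = 20.6 regardless of where E sits on A1. So Z lies on both circle(V, 45.16) and circle(T, 20.6); the below-VS intersection is Z = (-36.0, -27.3). E is the foot of the tangent from Z: E = (-35.6, -8.73).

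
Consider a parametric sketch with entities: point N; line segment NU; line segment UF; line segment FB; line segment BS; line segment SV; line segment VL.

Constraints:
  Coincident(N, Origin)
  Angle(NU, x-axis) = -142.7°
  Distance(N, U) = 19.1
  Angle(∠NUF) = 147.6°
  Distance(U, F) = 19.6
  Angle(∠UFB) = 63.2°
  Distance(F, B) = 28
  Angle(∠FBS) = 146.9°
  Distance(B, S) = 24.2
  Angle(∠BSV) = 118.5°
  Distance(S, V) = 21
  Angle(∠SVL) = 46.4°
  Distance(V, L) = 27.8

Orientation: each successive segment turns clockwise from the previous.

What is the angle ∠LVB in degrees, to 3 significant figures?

13.2°

N is at the origin; NU runs at -142.7° with length 19.1, so U = (-15.2, -11.6). ∠NUF = 147.6° gives UF at -175° from the x-axis; with |UF| = 19.6, F = (-34.7, -13.2). ∠UFB = 63.2° gives FB at 68.1° from the x-axis; with |FB| = 28.0, B = (-24.3, 12.7). ∠FBS = 146.9° gives BS at 35.0° from the x-axis; with |BS| = 24.2, S = (-4.45, 26.6). ∠BSV = 118.5° gives SV at -26.5° from the x-axis; with |SV| = 21.0, V = (14.3, 17.2). ∠SVL = 46.4° gives VL at -160° from the x-axis; with |VL| = 27.8, L = (-11.8, 7.78). Then cos ∠LVB = VL·VB / (|VL||VB|), giving 13.2°.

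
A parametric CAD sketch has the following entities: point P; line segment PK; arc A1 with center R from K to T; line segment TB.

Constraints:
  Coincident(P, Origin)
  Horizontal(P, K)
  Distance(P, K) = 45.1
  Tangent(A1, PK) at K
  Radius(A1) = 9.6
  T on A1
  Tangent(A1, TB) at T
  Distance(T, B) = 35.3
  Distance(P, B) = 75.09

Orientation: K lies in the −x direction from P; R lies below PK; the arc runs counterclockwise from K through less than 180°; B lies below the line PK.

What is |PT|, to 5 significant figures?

54.966

Checks: ∠(RK, KP) = 90.00° ✓; |RT| = 9.600 ✓; ∠(RT, TB) = 90.00° ✓; |TB| = 35.30 ✓; |PB| = 75.09 ✓.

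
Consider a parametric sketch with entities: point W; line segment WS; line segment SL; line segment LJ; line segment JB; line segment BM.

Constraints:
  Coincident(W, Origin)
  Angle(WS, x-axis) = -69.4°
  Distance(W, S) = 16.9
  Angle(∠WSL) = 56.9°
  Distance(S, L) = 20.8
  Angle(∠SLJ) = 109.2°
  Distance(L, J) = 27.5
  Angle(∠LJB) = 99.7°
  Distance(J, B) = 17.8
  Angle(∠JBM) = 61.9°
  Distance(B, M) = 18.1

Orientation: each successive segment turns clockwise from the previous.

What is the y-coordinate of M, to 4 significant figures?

3.296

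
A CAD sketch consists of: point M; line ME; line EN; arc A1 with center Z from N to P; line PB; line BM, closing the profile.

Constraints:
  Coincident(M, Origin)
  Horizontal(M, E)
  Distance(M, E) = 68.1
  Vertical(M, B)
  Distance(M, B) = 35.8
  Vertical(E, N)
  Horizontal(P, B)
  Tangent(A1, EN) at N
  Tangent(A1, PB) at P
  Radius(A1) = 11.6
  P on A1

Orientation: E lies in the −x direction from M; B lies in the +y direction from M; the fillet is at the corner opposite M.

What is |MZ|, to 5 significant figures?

61.465

M is at the origin; M and E share the same y with |ME| = 68.1 and E on the −x side, so E = (-68.100, 0.0000). MB is vertical with |MB| = 35.8 and B on the +y side, so B = (0.0000, 35.800). The virtual corner opposite M is at (-68.100, 35.800). A1 meets EN tangentially, so ZN is at right angles to EN and since A1 is tangent to PB there, ZP ⟂ PB, with radius 11.6, so the center Z sits 11.6 in from both sides at Z = (-56.500, 24.200). Then |MZ| = |Z − M| = 61.465.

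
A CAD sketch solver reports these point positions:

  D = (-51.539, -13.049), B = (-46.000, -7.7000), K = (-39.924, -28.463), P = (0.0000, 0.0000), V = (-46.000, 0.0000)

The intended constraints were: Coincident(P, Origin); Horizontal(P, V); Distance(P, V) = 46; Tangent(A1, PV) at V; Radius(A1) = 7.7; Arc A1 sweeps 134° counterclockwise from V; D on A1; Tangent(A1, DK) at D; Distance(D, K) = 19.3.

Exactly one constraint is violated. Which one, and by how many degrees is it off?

Tangent(A1, DK) at D — off by 7.00°.

P = (0.00, 0.00) ✓; P.y = 0.00, V.y = 0.00 ✓; |PV| = 46.00 ✓; ∠(BV, VP) = 90.00° ✓; |BV| = 7.700 ✓; bearing(B→D) − bearing(B→V) = 134.0° ✓; |BD| = 7.700 ✓; ∠(BD, DK) = 97.00° ✗; |DK| = 19.30 ✓.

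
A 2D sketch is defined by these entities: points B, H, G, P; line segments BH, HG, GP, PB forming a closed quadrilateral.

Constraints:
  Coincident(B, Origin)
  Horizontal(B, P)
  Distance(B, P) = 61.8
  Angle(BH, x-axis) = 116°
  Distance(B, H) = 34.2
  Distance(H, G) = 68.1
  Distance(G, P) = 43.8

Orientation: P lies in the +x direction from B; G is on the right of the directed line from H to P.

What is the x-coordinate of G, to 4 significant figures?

25.28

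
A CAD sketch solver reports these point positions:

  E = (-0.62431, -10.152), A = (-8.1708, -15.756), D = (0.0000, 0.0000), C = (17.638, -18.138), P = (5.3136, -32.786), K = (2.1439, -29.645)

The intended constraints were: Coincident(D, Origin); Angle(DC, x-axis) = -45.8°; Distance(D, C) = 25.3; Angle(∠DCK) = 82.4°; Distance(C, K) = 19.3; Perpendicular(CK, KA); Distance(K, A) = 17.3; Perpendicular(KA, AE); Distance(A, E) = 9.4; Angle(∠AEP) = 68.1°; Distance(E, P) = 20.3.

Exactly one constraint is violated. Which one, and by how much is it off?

Distance(E, P) = 20.3 — off by 3.10.

D = (0.00, 0.00) ✓; DC at -45.80° ✓; |DC| = 25.30 ✓; ∠DCK = 82.40° ✓; |CK| = 19.30 ✓; ∠(CK, KA) = 90.00° ✓; |KA| = 17.30 ✓; ∠(KA, AE) = 90.00° ✓; |AE| = 9.400 ✓; ∠AEP = 68.10° ✓; |EP| = 23.40 ✗.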